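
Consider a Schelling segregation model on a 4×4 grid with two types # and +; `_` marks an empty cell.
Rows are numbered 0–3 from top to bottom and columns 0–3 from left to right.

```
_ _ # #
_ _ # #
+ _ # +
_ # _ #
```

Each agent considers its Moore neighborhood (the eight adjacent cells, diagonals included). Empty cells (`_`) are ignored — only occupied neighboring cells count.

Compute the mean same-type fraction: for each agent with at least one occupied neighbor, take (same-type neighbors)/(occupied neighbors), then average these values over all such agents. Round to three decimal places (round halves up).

0.600

Row 0: (0,2)# 3/3 · (0,3)# 3/3
Row 1: (1,2)# 4/5 · (1,3)# 4/5
Row 2: (2,0)+ 0/1 · (2,2)# 4/5 · (2,3)+ 0/4
Row 3: (3,1)# 1/2 · (3,3)# 1/2
Sum over 9 agents: 3/3 + 3/3 + 4/5 + 4/5 + 0/1 + 4/5 + 0/4 + 1/2 + 1/2 = 27/5; mean = 27/5 ÷ 9 = 3/5 = 0.6 → 0.600.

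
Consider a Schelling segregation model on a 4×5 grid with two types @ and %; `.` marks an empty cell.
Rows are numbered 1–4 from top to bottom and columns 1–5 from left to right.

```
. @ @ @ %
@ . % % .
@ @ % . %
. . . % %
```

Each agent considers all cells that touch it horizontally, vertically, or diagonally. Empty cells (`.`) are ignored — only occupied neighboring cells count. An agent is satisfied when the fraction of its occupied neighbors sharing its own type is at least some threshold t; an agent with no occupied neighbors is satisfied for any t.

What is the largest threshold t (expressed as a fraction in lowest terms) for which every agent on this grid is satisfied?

1/4

Row 1: (1,2)@ 2/3 · (1,3)@ 2/4 · (1,4)@ 1/4 · (1,5)% 1/2
Row 2: (2,1)@ 3/3 · (2,3)% 2/6 · (2,4)% 4/6
Row 3: (3,1)@ 2/2 · (3,2)@ 2/4 · (3,3)% 3/4 · (3,5)% 3/3
Row 4: (4,4)% 3/3 · (4,5)% 2/2
The smallest same-type fraction is 1/4 at (1,4), which reduces to 1/4. Any threshold above that leaves this agent unsatisfied.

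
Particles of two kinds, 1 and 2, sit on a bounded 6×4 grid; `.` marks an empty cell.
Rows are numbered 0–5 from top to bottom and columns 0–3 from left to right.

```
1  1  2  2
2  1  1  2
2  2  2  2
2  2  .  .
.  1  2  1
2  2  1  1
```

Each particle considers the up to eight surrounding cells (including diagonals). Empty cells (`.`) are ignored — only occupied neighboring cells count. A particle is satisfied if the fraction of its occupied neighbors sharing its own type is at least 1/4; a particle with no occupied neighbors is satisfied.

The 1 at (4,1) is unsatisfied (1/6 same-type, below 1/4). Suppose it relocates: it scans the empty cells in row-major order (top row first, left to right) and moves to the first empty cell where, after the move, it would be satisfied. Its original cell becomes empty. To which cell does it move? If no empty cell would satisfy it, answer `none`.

Vacating (4,1). Empty cells in order:
  (3,2): 1/6 same-type → still unsatisfied.
  (3,3): 1/4 same-type → satisfied — stop here.

(3,3)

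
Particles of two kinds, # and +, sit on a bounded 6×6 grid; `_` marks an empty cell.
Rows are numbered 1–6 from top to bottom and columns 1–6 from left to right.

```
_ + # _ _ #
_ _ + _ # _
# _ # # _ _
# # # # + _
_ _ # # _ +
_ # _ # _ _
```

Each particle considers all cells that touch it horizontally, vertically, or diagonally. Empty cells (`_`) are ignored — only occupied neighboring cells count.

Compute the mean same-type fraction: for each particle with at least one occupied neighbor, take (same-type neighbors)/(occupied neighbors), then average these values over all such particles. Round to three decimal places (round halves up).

Row 1: (1,2)+ 1/2 · (1,3)# 0/2 · (1,6)# 1/1
Row 2: (2,3)+ 1/4 · (2,5)# 2/2
Row 3: (3,1)# 2/2 · (3,3)# 4/5 · (3,4)# 4/6
Row 4: (4,1)# 2/2 · (4,2)# 5/5 · (4,3)# 6/6 · (4,4)# 5/6 · (4,5)+ 1/4
Row 5: (5,3)# 6/6 · (5,4)# 4/5 · (5,6)+ 1/1
Row 6: (6,2)# 1/1 · (6,4)# 2/2
Sum over 18 particles: 1/2 + 0/2 + 1/1 + 1/4 + 2/2 + 2/2 + 4/5 + 4/6 + 2/2 + 5/5 + 6/6 + 5/6 + 1/4 + 6/6 + 4/5 + 1/1 + 1/1 + 2/2 = 141/10; mean = 141/10 ÷ 18 = 47/60 = 0.783333… → 0.783.

0.783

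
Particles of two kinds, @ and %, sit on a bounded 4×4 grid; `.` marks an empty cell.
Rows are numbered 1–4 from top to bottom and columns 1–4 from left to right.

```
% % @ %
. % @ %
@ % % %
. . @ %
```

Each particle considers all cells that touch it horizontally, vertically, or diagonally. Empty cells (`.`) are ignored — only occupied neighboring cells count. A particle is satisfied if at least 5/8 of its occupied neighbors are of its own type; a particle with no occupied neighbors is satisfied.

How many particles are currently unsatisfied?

10

Row 1: (1,1)% 2/2 satisfied · (1,2)% 2/4 not · (1,3)@ 1/5 not · (1,4)% 1/3 not
Row 2: (2,2)% 4/7 not · (2,3)@ 1/8 not · (2,4)% 3/5 not
Row 3: (3,1)@ 0/2 not · (3,2)% 2/5 not · (3,3)% 5/7 satisfied · (3,4)% 3/5 not
Row 4: (4,3)@ 0/4 not · (4,4)% 2/3 satisfied
Unsatisfied: (1,2), (1,3), (1,4), (2,2), (2,3), (2,4), (3,1), (3,2), (3,4), (4,3) — 10 in total.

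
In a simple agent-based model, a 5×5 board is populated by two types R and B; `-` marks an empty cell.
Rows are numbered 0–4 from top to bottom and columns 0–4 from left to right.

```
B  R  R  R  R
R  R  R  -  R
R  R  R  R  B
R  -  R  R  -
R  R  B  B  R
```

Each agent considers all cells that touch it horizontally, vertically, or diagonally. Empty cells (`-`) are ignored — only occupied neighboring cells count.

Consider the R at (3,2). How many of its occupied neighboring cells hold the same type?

Occupied neighbors of (3,2): (2,1)=R, (2,2)=R, (2,3)=R, (3,3)=R, (4,1)=R, (4,2)=B, (4,3)=B.
Same type (R): 5 of 7.

5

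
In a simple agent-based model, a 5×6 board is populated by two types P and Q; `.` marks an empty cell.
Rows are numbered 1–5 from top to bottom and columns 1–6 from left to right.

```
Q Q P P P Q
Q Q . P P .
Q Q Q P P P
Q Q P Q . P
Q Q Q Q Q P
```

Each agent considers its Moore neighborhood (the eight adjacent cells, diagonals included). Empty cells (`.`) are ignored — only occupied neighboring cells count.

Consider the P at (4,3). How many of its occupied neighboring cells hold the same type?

Occupied neighbors of (4,3): (3,2)=Q, (3,3)=Q, (3,4)=P, (4,2)=Q, (4,4)=Q, (5,2)=Q, (5,3)=Q, (5,4)=Q.
Same type (P): 1 of 8.

1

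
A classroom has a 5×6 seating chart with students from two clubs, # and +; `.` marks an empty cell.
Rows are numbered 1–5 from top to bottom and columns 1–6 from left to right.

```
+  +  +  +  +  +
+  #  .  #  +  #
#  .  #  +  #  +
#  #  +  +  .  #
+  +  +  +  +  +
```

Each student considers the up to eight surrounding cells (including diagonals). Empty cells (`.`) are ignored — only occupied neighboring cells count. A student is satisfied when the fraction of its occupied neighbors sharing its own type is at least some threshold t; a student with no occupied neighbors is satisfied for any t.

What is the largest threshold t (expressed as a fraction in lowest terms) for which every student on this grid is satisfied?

(1,1)+ 2/3
(1,2)+ 3/4
(1,3)+ 2/4
(1,4)+ 3/4
(1,5)+ 3/5
(1,6)+ 2/3
(2,1)+ 2/4
(2,2)# 2/6
(2,4)# 2/7
(2,5)+ 5/8
(2,6)# 1/5
(3,1)# 3/4
(3,3)# 3/6
(3,4)+ 3/6
(3,5)# 3/7
(3,6)+ 1/4
(4,1)# 2/4
(4,2)# 3/7
(4,3)+ 5/7
(4,4)+ 5/7
(4,6)# 1/4
(5,1)+ 1/3
(5,2)+ 3/5
(5,3)+ 4/5
(5,4)+ 4/4
(5,5)+ 3/4
(5,6)+ 1/2
The smallest same-type fraction is 1/5 at (2,6), which reduces to 1/5. Any threshold above that leaves this student unsatisfied.

1/5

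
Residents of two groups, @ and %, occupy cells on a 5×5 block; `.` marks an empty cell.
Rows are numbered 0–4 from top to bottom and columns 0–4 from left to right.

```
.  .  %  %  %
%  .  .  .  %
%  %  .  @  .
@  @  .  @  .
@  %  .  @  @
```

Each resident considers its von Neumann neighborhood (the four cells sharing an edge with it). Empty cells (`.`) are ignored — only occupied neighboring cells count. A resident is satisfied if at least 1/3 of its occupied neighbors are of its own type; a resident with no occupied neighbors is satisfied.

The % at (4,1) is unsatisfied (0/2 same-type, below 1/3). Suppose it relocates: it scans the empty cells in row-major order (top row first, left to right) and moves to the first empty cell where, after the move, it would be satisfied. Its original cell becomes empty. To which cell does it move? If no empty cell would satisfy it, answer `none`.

(0,0)

Vacating (4,1). Empty cells in order:
  (0,0): 1/1 same-type → satisfied — stop here.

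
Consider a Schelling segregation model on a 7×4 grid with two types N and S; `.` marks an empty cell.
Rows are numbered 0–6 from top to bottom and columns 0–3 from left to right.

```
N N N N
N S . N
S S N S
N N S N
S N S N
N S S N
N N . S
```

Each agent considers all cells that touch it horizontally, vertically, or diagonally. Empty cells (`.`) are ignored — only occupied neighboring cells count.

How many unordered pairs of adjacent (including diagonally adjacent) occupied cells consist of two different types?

38

Scan each occupied cell's neighbors to the right and below (and the two forward diagonals) so each pair is counted once.
Row 0: N(0,0)–N(0,1)= N(0,0)–N(1,0)= N(0,0)–S(1,1)≠ N(0,1)–N(0,2)= N(0,1)–S(1,1)≠ N(0,1)–N(1,0)= N(0,2)–N(0,3)= N(0,2)–N(1,3)= N(0,2)–S(1,1)≠ N(0,3)–N(1,3)=  → 3/10 unlike.
Row 1: N(1,0)–S(1,1)≠ N(1,0)–S(2,0)≠ N(1,0)–S(2,1)≠ S(1,1)–S(2,1)= S(1,1)–N(2,2)≠ S(1,1)–S(2,0)= N(1,3)–S(2,3)≠ N(1,3)–N(2,2)=  → 5/8 unlike.
Row 2: S(2,0)–S(2,1)= S(2,0)–N(3,0)≠ S(2,0)–N(3,1)≠ S(2,1)–N(2,2)≠ S(2,1)–N(3,1)≠ S(2,1)–S(3,2)= S(2,1)–N(3,0)≠ N(2,2)–S(2,3)≠ N(2,2)–S(3,2)≠ N(2,2)–N(3,3)= N(2,2)–N(3,1)= S(2,3)–N(3,3)≠ S(2,3)–S(3,2)=  → 8/13 unlike.
Row 3: N(3,0)–N(3,1)= N(3,0)–S(4,0)≠ N(3,0)–N(4,1)= N(3,1)–S(3,2)≠ N(3,1)–N(4,1)= N(3,1)–S(4,2)≠ N(3,1)–S(4,0)≠ S(3,2)–N(3,3)≠ S(3,2)–S(4,2)= S(3,2)–N(4,3)≠ S(3,2)–N(4,1)≠ N(3,3)–N(4,3)= N(3,3)–S(4,2)≠  → 8/13 unlike.
Row 4: S(4,0)–N(4,1)≠ S(4,0)–N(5,0)≠ S(4,0)–S(5,1)= N(4,1)–S(4,2)≠ N(4,1)–S(5,1)≠ N(4,1)–S(5,2)≠ N(4,1)–N(5,0)= S(4,2)–N(4,3)≠ S(4,2)–S(5,2)= S(4,2)–N(5,3)≠ S(4,2)–S(5,1)= N(4,3)–N(5,3)= N(4,3)–S(5,2)≠  → 8/13 unlike.
Row 5: N(5,0)–S(5,1)≠ N(5,0)–N(6,0)= N(5,0)–N(6,1)= S(5,1)–S(5,2)= S(5,1)–N(6,1)≠ S(5,1)–N(6,0)≠ S(5,2)–N(5,3)≠ S(5,2)–S(6,3)= S(5,2)–N(6,1)≠ N(5,3)–S(6,3)≠  → 6/10 unlike.
Row 6: N(6,0)–N(6,1)=  → 0/1 unlike.
Total adjacent occupied pairs: 68; unlike-type pairs: 38.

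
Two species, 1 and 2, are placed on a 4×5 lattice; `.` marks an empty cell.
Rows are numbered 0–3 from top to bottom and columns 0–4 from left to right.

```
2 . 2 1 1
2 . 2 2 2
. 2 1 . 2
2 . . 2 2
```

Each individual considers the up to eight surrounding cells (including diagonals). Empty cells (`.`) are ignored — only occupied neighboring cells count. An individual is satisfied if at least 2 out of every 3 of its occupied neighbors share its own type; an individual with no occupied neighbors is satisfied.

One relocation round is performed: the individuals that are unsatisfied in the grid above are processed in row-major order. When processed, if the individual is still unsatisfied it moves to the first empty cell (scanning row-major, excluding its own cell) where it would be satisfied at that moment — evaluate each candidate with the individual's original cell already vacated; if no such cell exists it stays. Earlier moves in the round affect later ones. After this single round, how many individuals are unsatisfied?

1

Initially unsatisfied (in order): (0,3), (0,4), (1,2), (1,3), (1,4), (2,2).
  (0,3): no empty cell satisfies it; stays.
  (0,4): no empty cell satisfies it; stays.
  (1,2) → (0,1).
  (1,3) → (1,1).
  (1,4) → (1,2).
  (2,2) → (1,4).
Resulting grid:
2 2 2 1 1
2 2 2 . 1
. 2 . . 2
2 . . 2 2
Unsatisfied now: (0,3).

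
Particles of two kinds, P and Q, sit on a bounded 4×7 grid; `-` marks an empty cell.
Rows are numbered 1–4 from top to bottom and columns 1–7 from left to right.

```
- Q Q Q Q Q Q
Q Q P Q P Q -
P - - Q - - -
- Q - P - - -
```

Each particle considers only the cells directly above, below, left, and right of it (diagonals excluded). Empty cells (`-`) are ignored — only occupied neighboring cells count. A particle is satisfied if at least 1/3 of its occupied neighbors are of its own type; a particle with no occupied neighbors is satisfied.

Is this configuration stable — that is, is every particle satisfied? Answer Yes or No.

No

Row 1: (1,2)Q 2/2 satisfied · (1,3)Q 2/3 satisfied · (1,4)Q 3/3 satisfied · (1,5)Q 2/3 satisfied · (1,6)Q 3/3 satisfied · (1,7)Q 1/1 satisfied
Row 2: (2,1)Q 1/2 satisfied · (2,2)Q 2/3 satisfied · (2,3)P 0/3 not · (2,4)Q 2/4 satisfied · (2,5)P 0/3 not · (2,6)Q 1/2 satisfied
Row 3: (3,1)P 0/1 not · (3,4)Q 1/2 satisfied
Row 4: (4,2)Q 0/0 satisfied · (4,4)P 0/1 not
For instance (2,3) has only 0/3 same-type neighbors, below 1/3.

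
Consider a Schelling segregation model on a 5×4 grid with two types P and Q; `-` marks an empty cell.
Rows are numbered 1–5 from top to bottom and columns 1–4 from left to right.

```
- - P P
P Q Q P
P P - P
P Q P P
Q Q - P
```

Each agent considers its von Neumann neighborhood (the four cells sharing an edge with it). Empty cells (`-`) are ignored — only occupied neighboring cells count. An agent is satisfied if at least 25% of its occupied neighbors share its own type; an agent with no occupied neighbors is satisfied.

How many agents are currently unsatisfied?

Row 1: (1,3)P 1/2 ok · (1,4)P 2/2 ok
Row 2: (2,1)P 1/2 ok · (2,2)Q 1/3 ok · (2,3)Q 1/3 ok · (2,4)P 2/3 ok
Row 3: (3,1)P 3/3 ok · (3,2)P 1/3 ok · (3,4)P 2/2 ok
Row 4: (4,1)P 1/3 ok · (4,2)Q 1/4 ok · (4,3)P 1/2 ok · (4,4)P 3/3 ok
Row 5: (5,1)Q 1/2 ok · (5,2)Q 2/2 ok · (5,4)P 1/1 ok
Every one meets the threshold.

0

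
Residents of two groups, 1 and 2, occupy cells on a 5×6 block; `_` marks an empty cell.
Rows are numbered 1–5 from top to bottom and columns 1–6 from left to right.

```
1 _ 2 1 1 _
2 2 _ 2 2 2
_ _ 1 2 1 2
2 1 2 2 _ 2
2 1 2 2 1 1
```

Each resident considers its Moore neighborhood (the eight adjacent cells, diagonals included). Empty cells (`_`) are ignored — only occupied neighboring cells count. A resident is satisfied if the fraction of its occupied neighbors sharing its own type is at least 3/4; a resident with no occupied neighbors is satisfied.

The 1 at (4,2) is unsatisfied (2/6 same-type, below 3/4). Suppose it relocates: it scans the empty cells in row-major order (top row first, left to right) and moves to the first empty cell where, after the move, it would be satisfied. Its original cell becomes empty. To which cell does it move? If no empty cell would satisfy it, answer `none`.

Vacating (4,2). Empty cells in order:
  (1,2): 1/4 same-type → still unsatisfied.
  (1,6): 1/3 same-type → still unsatisfied.
  (2,3): 2/6 same-type → still unsatisfied.
  (3,1): 0/3 same-type → still unsatisfied.
  (3,2): 1/5 same-type → still unsatisfied.
  (4,5): 3/8 same-type → still unsatisfied.

none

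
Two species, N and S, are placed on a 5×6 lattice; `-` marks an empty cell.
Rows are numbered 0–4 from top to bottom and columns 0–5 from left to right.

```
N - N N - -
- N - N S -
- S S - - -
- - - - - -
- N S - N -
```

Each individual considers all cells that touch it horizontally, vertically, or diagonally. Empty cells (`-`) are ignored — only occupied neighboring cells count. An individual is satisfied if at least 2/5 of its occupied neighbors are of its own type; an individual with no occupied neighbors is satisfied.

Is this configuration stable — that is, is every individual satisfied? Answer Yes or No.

(0,0)N 1/1 ✓
(0,2)N 3/3 ✓
(0,3)N 2/3 ✓
(1,1)N 2/4 ✓
(1,3)N 2/4 ✓
(1,4)S 0/2 ✗
(2,1)S 1/2 ✓
(2,2)S 1/3 ✗
(4,1)N 0/1 ✗
(4,2)S 0/1 ✗
(4,4)N 0/0 ✓
For instance (1,4) has only 0/2 same-type neighbors, below 2/5.

No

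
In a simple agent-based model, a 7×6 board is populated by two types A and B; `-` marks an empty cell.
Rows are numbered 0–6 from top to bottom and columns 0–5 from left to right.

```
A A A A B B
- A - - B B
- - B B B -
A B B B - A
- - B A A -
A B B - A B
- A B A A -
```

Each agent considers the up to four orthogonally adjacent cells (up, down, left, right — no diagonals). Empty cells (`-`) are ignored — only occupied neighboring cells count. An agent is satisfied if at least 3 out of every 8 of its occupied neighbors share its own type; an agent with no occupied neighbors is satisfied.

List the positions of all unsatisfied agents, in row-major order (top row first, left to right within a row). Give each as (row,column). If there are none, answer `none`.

(3,0), (4,3), (5,0), (5,1), (5,5), (6,1), (6,2)

Row 0: (0,0)A 1/1 ✓ · (0,1)A 3/3 ✓ · (0,2)A 2/2 ✓ · (0,3)A 1/2 ✓ · (0,4)B 2/3 ✓ · (0,5)B 2/2 ✓
Row 1: (1,1)A 1/1 ✓ · (1,4)B 3/3 ✓ · (1,5)B 2/2 ✓
Row 2: (2,2)B 2/2 ✓ · (2,3)B 3/3 ✓ · (2,4)B 2/2 ✓
Row 3: (3,0)A 0/1 ✗ · (3,1)B 1/2 ✓ · (3,2)B 4/4 ✓ · (3,3)B 2/3 ✓ · (3,5)A 0/0 ✓
Row 4: (4,2)B 2/3 ✓ · (4,3)A 1/3 ✗ · (4,4)A 2/2 ✓
Row 5: (5,0)A 0/1 ✗ · (5,1)B 1/3 ✗ · (5,2)B 3/3 ✓ · (5,4)A 2/3 ✓ · (5,5)B 0/1 ✗
Row 6: (6,1)A 0/2 ✗ · (6,2)B 1/3 ✗ · (6,3)A 1/2 ✓ · (6,4)A 2/2 ✓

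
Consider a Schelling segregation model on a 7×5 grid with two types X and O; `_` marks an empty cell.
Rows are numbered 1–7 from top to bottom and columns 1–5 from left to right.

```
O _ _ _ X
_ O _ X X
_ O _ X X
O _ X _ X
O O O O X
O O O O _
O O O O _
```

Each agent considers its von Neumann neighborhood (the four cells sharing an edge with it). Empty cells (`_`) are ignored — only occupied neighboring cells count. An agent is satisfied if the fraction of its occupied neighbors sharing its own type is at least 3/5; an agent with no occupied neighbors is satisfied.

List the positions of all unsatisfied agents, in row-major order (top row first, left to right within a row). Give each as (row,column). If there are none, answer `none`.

Row 1: (1,1)O 0/0 ✓ · (1,5)X 1/1 ✓
Row 2: (2,2)O 1/1 ✓ · (2,4)X 2/2 ✓ · (2,5)X 3/3 ✓
Row 3: (3,2)O 1/1 ✓ · (3,4)X 2/2 ✓ · (3,5)X 3/3 ✓
Row 4: (4,1)O 1/1 ✓ · (4,3)X 0/1 ✗ · (4,5)X 2/2 ✓
Row 5: (5,1)O 3/3 ✓ · (5,2)O 3/3 ✓ · (5,3)O 3/4 ✓ · (5,4)O 2/3 ✓ · (5,5)X 1/2 ✗
Row 6: (6,1)O 3/3 ✓ · (6,2)O 4/4 ✓ · (6,3)O 4/4 ✓ · (6,4)O 3/3 ✓
Row 7: (7,1)O 2/2 ✓ · (7,2)O 3/3 ✓ · (7,3)O 3/3 ✓ · (7,4)O 2/2 ✓

(4,3), (5,5)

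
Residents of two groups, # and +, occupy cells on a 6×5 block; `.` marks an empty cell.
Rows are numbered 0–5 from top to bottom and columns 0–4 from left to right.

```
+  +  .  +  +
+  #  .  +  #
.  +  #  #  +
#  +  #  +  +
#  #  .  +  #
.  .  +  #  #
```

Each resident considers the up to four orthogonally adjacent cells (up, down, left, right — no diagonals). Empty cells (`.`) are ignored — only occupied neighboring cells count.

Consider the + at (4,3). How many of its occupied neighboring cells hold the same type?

1

Occupied neighbors of (4,3): (3,3)=+, (5,3)=#, (4,4)=#.
Same type (+): 1 of 3.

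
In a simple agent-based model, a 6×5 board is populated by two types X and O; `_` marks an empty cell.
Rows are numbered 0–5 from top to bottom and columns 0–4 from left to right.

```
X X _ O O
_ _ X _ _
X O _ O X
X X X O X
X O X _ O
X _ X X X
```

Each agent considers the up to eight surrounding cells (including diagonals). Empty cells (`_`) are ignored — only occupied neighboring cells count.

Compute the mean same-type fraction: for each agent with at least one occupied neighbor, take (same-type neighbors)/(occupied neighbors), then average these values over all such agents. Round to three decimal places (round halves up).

Row 0: (0,0)X 1/1 · (0,1)X 2/2 · (0,3)O 1/2 · (0,4)O 1/1
Row 1: (1,2)X 1/4
Row 2: (2,0)X 2/3 · (2,1)O 0/5 · (2,3)O 1/5 · (2,4)X 1/3
Row 3: (3,0)X 3/5 · (3,1)X 5/7 · (3,2)X 2/6 · (3,3)O 2/6 · (3,4)X 1/4
Row 4: (4,0)X 3/4 · (4,1)O 0/7 · (4,2)X 4/6 · (4,4)O 1/4
Row 5: (5,0)X 1/2 · (5,2)X 2/3 · (5,3)X 3/4 · (5,4)X 1/2
Sum over 22 agents: 1/1 + 2/2 + 1/2 + 1/1 + 1/4 + 2/3 + 0/5 + 1/5 + 1/3 + 3/5 + 5/7 + 2/6 + 2/6 + 1/4 + 3/4 + 0/7 + 4/6 + 1/4 + 1/2 + 2/3 + 3/4 + 1/2 = 1577/140; mean = 1577/140 ÷ 22 = 1577/3080 = 0.512012… → 0.512.

0.512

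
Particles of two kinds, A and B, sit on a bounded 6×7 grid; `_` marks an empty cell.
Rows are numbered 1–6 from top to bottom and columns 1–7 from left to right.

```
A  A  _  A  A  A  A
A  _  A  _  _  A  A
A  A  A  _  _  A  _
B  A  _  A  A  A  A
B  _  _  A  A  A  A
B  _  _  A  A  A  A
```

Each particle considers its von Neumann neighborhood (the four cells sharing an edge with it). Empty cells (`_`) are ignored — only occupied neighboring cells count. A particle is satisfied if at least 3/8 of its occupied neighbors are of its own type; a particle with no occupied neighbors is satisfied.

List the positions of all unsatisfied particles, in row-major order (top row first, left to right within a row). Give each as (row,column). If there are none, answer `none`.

(4,1)

Row 1: (1,1)A 2/2 satisfied · (1,2)A 1/1 satisfied · (1,4)A 1/1 satisfied · (1,5)A 2/2 satisfied · (1,6)A 3/3 satisfied · (1,7)A 2/2 satisfied
Row 2: (2,1)A 2/2 satisfied · (2,3)A 1/1 satisfied · (2,6)A 3/3 satisfied · (2,7)A 2/2 satisfied
Row 3: (3,1)A 2/3 satisfied · (3,2)A 3/3 satisfied · (3,3)A 2/2 satisfied · (3,6)A 2/2 satisfied
Row 4: (4,1)B 1/3 not · (4,2)A 1/2 satisfied · (4,4)A 2/2 satisfied · (4,5)A 3/3 satisfied · (4,6)A 4/4 satisfied · (4,7)A 2/2 satisfied
Row 5: (5,1)B 2/2 satisfied · (5,4)A 3/3 satisfied · (5,5)A 4/4 satisfied · (5,6)A 4/4 satisfied · (5,7)A 3/3 satisfied
Row 6: (6,1)B 1/1 satisfied · (6,4)A 2/2 satisfied · (6,5)A 3/3 satisfied · (6,6)A 3/3 satisfied · (6,7)A 2/2 satisfied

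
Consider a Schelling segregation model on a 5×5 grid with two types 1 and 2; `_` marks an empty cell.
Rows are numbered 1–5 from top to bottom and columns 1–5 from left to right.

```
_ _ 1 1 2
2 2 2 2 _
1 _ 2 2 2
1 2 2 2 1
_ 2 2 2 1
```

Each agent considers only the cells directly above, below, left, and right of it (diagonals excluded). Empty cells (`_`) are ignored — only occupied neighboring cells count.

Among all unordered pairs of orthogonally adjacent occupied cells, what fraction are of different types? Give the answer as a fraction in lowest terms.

8/27

Scan each occupied cell's neighbors to the right and below so each pair is counted once.
Row 1: 1(1,3)–1(1,4)= 1(1,3)–2(2,3)≠ 1(1,4)–2(1,5)≠ 1(1,4)–2(2,4)≠  → 3/4 unlike.
Row 2: 2(2,1)–2(2,2)= 2(2,1)–1(3,1)≠ 2(2,2)–2(2,3)= 2(2,3)–2(2,4)= 2(2,3)–2(3,3)= 2(2,4)–2(3,4)=  → 1/6 unlike.
Row 3: 1(3,1)–1(4,1)= 2(3,3)–2(3,4)= 2(3,3)–2(4,3)= 2(3,4)–2(3,5)= 2(3,4)–2(4,4)= 2(3,5)–1(4,5)≠  → 1/6 unlike.
Row 4: 1(4,1)–2(4,2)≠ 2(4,2)–2(4,3)= 2(4,2)–2(5,2)= 2(4,3)–2(4,4)= 2(4,3)–2(5,3)= 2(4,4)–1(4,5)≠ 2(4,4)–2(5,4)= 1(4,5)–1(5,5)=  → 2/8 unlike.
Row 5: 2(5,2)–2(5,3)= 2(5,3)–2(5,4)= 2(5,4)–1(5,5)≠  → 1/3 unlike.
Total adjacent occupied pairs: 27; unlike-type pairs: 8.
8/27 is already in lowest terms.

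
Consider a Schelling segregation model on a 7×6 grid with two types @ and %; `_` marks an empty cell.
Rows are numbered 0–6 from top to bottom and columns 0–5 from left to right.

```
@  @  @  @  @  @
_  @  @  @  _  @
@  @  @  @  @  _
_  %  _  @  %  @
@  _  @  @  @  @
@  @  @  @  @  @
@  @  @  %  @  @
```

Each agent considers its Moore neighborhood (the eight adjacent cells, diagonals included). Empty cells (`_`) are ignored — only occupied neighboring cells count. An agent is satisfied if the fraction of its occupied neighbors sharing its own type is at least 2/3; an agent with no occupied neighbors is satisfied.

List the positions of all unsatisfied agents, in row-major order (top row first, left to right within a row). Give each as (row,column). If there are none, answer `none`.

(3,1), (3,4), (6,3)

(0,0)@ 2/2 ✓
(0,1)@ 4/4 ✓
(0,2)@ 5/5 ✓
(0,3)@ 4/4 ✓
(0,4)@ 4/4 ✓
(0,5)@ 2/2 ✓
(1,1)@ 7/7 ✓
(1,2)@ 8/8 ✓
(1,3)@ 7/7 ✓
(1,5)@ 3/3 ✓
(2,0)@ 2/3 ✓
(2,1)@ 4/5 ✓
(2,2)@ 6/7 ✓
(2,3)@ 5/6 ✓
(2,4)@ 5/6 ✓
(3,1)% 0/5 ✗
(3,3)@ 6/7 ✓
(3,4)% 0/7 ✗
(3,5)@ 3/4 ✓
(4,0)@ 2/3 ✓
(4,2)@ 5/6 ✓
(4,3)@ 6/7 ✓
(4,4)@ 7/8 ✓
(4,5)@ 4/5 ✓
(5,0)@ 4/4 ✓
(5,1)@ 7/7 ✓
(5,2)@ 6/7 ✓
(5,3)@ 7/8 ✓
(5,4)@ 7/8 ✓
(5,5)@ 5/5 ✓
(6,0)@ 3/3 ✓
(6,1)@ 5/5 ✓
(6,2)@ 4/5 ✓
(6,3)% 0/5 ✗
(6,4)@ 4/5 ✓
(6,5)@ 3/3 ✓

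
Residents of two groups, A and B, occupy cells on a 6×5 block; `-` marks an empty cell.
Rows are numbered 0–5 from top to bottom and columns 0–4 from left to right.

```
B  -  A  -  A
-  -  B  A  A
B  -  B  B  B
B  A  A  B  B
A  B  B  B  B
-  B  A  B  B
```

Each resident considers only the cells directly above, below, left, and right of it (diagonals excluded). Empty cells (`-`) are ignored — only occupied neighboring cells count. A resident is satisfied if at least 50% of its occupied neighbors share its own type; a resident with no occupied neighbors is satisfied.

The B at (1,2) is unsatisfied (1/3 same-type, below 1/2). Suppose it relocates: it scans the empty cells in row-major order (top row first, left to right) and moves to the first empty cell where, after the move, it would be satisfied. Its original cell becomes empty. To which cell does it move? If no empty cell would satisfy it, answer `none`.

(0,1)

Vacating (1,2). Empty cells in order:
  (0,1): 1/2 same-type → satisfied — stop here.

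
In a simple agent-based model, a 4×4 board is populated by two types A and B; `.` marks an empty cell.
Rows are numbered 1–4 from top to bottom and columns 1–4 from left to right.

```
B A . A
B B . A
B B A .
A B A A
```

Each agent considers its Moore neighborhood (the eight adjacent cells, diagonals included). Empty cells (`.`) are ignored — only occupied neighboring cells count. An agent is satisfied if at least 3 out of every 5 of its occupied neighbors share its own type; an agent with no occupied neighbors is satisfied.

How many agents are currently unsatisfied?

(1,1)B 2/3 satisfied
(1,2)A 0/3 not
(1,4)A 1/1 satisfied
(2,1)B 4/5 satisfied
(2,2)B 4/6 satisfied
(2,4)A 2/2 satisfied
(3,1)B 4/5 satisfied
(3,2)B 4/7 not
(3,3)A 3/6 not
(4,1)A 0/3 not
(4,2)B 2/5 not
(4,3)A 2/4 not
(4,4)A 2/2 satisfied
Unsatisfied: (1,2), (3,2), (3,3), (4,1), (4,2), (4,3) — 6 in total.

6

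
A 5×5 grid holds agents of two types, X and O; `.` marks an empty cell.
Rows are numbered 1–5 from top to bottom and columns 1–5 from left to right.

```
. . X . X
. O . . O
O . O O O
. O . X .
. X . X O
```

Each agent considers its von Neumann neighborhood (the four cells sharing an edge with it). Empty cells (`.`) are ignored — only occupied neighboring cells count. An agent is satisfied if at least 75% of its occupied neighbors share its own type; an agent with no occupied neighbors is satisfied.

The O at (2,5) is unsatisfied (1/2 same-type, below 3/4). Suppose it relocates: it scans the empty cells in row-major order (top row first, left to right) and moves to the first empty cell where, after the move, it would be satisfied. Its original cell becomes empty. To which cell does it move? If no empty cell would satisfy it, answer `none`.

Vacating (2,5). Empty cells in order:
  (1,1): 0/0 same-type → satisfied — stop here.

(1,1)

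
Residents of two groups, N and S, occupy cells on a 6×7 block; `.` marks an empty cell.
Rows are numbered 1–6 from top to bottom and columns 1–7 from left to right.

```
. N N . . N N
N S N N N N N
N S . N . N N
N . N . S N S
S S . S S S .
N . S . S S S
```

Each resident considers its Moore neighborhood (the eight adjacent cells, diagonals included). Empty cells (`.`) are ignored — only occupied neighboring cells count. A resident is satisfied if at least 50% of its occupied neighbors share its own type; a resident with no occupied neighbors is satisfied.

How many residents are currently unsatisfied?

9

(1,2)N 3/4 satisfied
(1,3)N 3/4 satisfied
(1,6)N 4/4 satisfied
(1,7)N 3/3 satisfied
(2,1)N 2/4 satisfied
(2,2)S 1/6 not
(2,3)N 4/6 satisfied
(2,4)N 4/4 satisfied
(2,5)N 5/5 satisfied
(2,6)N 6/6 satisfied
(2,7)N 5/5 satisfied
(3,1)N 2/4 satisfied
(3,2)S 1/6 not
(3,4)N 4/5 satisfied
(3,6)N 5/7 satisfied
(3,7)N 4/5 satisfied
(4,1)N 1/4 not
(4,3)N 1/4 not
(4,5)S 3/6 satisfied
(4,6)N 2/6 not
(4,7)S 1/4 not
(5,1)S 1/3 not
(5,2)S 2/5 not
(5,4)S 4/5 satisfied
(5,5)S 5/6 satisfied
(5,6)S 6/7 satisfied
(6,1)N 0/2 not
(6,3)S 2/2 satisfied
(6,5)S 4/4 satisfied
(6,6)S 4/4 satisfied
(6,7)S 2/2 satisfied
Unsatisfied: (2,2), (3,2), (4,1), (4,3), (4,6), (4,7), (5,1), (5,2), (6,1) — 9 in total.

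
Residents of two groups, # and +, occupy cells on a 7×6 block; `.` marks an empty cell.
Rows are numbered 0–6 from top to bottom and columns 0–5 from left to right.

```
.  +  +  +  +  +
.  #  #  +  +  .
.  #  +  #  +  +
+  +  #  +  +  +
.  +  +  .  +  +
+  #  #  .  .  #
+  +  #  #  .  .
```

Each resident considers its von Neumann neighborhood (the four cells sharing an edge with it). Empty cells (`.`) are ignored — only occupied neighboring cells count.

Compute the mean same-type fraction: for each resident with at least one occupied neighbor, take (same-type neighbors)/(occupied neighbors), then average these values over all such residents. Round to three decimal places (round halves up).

(0,1)+ 1/2
(0,2)+ 2/3
(0,3)+ 3/3
(0,4)+ 3/3
(0,5)+ 1/1
(1,1)# 2/3
(1,2)# 1/4
(1,3)+ 2/4
(1,4)+ 3/3
(2,1)# 1/3
(2,2)+ 0/4
(2,3)# 0/4
(2,4)+ 3/4
(2,5)+ 2/2
(3,0)+ 1/1
(3,1)+ 2/4
(3,2)# 0/4
(3,3)+ 1/3
(3,4)+ 4/4
(3,5)+ 3/3
(4,1)+ 2/3
(4,2)+ 1/3
(4,4)+ 2/2
(4,5)+ 2/3
(5,0)+ 1/2
(5,1)# 1/4
(5,2)# 2/3
(5,5)# 0/1
(6,0)+ 2/2
(6,1)+ 1/3
(6,2)# 2/3
(6,3)# 1/1
Sum over 32 residents: 1/2 + 2/3 + 3/3 + 3/3 + 1/1 + 2/3 + 1/4 + 2/4 + 3/3 + 1/3 + 0/4 + 0/4 + 3/4 + 2/2 + 1/1 + 2/4 + 0/4 + 1/3 + 4/4 + 3/3 + 2/3 + 1/3 + 2/2 + 2/3 + 1/2 + 1/4 + 2/3 + 0/1 + 2/2 + 1/3 + 2/3 + 1/1 = 235/12; mean = 235/12 ÷ 32 = 235/384 = 0.611979… → 0.612.

0.612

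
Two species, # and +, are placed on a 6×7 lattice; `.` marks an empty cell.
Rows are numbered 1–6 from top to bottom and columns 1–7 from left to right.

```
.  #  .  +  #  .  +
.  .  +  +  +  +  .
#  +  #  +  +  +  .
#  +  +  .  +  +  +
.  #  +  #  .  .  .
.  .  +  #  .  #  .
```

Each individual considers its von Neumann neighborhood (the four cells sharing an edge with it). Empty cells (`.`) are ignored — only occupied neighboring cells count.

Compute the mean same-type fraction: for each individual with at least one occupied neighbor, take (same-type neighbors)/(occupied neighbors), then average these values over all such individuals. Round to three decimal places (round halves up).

(1,2)# — no occupied neighbors
(1,4)+ 1/2
(1,5)# 0/2
(1,7)+ — no occupied neighbors
(2,3)+ 1/2
(2,4)+ 4/4
(2,5)+ 3/4
(2,6)+ 2/2
(3,1)# 1/2
(3,2)+ 1/3
(3,3)# 0/4
(3,4)+ 2/3
(3,5)+ 4/4
(3,6)+ 3/3
(4,1)# 1/2
(4,2)+ 2/4
(4,3)+ 2/3
(4,5)+ 2/2
(4,6)+ 3/3
(4,7)+ 1/1
(5,2)# 0/2
(5,3)+ 2/4
(5,4)# 1/2
(6,3)+ 1/2
(6,4)# 1/2
(6,6)# — no occupied neighbors
Sum over 23 individuals: 1/2 + 0/2 + 1/2 + 4/4 + 3/4 + 2/2 + 1/2 + 1/3 + 0/4 + 2/3 + 4/4 + 3/3 + 1/2 + 2/4 + 2/3 + 2/2 + 3/3 + 1/1 + 0/2 + 2/4 + 1/2 + 1/2 + 1/2 = 167/12; mean = 167/12 ÷ 23 = 167/276 = 0.605072… → 0.605.

0.605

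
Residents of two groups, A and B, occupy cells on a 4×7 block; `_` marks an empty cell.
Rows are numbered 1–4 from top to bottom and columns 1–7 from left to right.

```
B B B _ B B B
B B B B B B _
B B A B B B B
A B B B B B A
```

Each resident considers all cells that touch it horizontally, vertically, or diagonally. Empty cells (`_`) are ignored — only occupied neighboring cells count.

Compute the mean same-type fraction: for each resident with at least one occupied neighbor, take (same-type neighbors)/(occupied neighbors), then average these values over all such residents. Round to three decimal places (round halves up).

Row 1: (1,1)B 3/3 · (1,2)B 5/5 · (1,3)B 4/4 · (1,5)B 4/4 · (1,6)B 4/4 · (1,7)B 2/2
Row 2: (2,1)B 5/5 · (2,2)B 7/8 · (2,3)B 6/7 · (2,4)B 6/7 · (2,5)B 7/7 · (2,6)B 7/7
Row 3: (3,1)B 4/5 · (3,2)B 6/8 · (3,3)A 0/8 · (3,4)B 7/8 · (3,5)B 8/8 · (3,6)B 6/7 · (3,7)B 3/4
Row 4: (4,1)A 0/3 · (4,2)B 3/5 · (4,3)B 4/5 · (4,4)B 4/5 · (4,5)B 5/5 · (4,6)B 4/5 · (4,7)A 0/3
Sum over 26 residents: 3/3 + 5/5 + 4/4 + 4/4 + 4/4 + 2/2 + 5/5 + 7/8 + 6/7 + 6/7 + 7/7 + 7/7 + 4/5 + 6/8 + 0/8 + 7/8 + 8/8 + 6/7 + 3/4 + 0/3 + 3/5 + 4/5 + 4/5 + 5/5 + 4/5 + 0/3 = 2887/140; mean = 2887/140 ÷ 26 = 2887/3640 = 0.793131… → 0.793.

0.793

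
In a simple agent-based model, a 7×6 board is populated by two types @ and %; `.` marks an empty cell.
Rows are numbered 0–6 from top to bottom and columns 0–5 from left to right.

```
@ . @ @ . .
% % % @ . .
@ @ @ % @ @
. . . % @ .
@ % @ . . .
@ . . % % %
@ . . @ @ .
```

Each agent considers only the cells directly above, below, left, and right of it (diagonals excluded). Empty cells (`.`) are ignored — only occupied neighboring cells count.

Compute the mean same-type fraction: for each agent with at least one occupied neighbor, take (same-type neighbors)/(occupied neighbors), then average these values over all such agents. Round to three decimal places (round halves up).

(0,0)@ 0/1
(0,2)@ 1/2
(0,3)@ 2/2
(1,0)% 1/3
(1,1)% 2/3
(1,2)% 1/4
(1,3)@ 1/3
(2,0)@ 1/2
(2,1)@ 2/3
(2,2)@ 1/3
(2,3)% 1/4
(2,4)@ 2/3
(2,5)@ 1/1
(3,3)% 1/2
(3,4)@ 1/2
(4,0)@ 1/2
(4,1)% 0/2
(4,2)@ 0/1
(5,0)@ 2/2
(5,3)% 1/2
(5,4)% 2/3
(5,5)% 1/1
(6,0)@ 1/1
(6,3)@ 1/2
(6,4)@ 1/2
Sum over 25 agents: 0/1 + 1/2 + 2/2 + 1/3 + 2/3 + 1/4 + 1/3 + 1/2 + 2/3 + 1/3 + 1/4 + 2/3 + 1/1 + 1/2 + 1/2 + 1/2 + 0/2 + 0/1 + 2/2 + 1/2 + 2/3 + 1/1 + 1/1 + 1/2 + 1/2 = 79/6; mean = 79/6 ÷ 25 = 79/150 = 0.526666… → 0.527.

0.527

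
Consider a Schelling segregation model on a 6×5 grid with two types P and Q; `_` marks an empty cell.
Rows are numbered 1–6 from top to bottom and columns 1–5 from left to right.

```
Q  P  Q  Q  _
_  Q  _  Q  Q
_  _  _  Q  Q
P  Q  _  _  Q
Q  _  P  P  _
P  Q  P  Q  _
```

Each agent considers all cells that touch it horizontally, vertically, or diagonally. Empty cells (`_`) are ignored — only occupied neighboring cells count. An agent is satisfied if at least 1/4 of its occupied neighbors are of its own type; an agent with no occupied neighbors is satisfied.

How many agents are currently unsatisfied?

(1,1)Q 1/2 ✓
(1,2)P 0/3 ✗
(1,3)Q 3/4 ✓
(1,4)Q 3/3 ✓
(2,2)Q 2/3 ✓
(2,4)Q 5/5 ✓
(2,5)Q 4/4 ✓
(3,4)Q 4/4 ✓
(3,5)Q 4/4 ✓
(4,1)P 0/2 ✗
(4,2)Q 1/3 ✓
(4,5)Q 2/3 ✓
(5,1)Q 2/4 ✓
(5,3)P 2/5 ✓
(5,4)P 2/4 ✓
(6,1)P 0/2 ✗
(6,2)Q 1/4 ✓
(6,3)P 2/4 ✓
(6,4)Q 0/3 ✗
Unsatisfied: (1,2), (4,1), (6,1), (6,4) — 4 in total.

4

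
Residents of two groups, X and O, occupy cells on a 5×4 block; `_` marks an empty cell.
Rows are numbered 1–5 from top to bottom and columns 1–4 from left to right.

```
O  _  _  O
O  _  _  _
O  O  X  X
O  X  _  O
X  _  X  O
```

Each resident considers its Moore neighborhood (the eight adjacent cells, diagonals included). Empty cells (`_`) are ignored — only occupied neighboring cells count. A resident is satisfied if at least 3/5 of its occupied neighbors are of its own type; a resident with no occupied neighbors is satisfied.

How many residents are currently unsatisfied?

Row 1: (1,1)O 1/1 satisfied · (1,4)O 0/0 satisfied
Row 2: (2,1)O 3/3 satisfied
Row 3: (3,1)O 3/4 satisfied · (3,2)O 3/5 satisfied · (3,3)X 2/4 not · (3,4)X 1/2 not
Row 4: (4,1)O 2/4 not · (4,2)X 3/6 not · (4,4)O 1/4 not
Row 5: (5,1)X 1/2 not · (5,3)X 1/3 not · (5,4)O 1/2 not
Unsatisfied: (3,3), (3,4), (4,1), (4,2), (4,4), (5,1), (5,3), (5,4) — 8 in total.

8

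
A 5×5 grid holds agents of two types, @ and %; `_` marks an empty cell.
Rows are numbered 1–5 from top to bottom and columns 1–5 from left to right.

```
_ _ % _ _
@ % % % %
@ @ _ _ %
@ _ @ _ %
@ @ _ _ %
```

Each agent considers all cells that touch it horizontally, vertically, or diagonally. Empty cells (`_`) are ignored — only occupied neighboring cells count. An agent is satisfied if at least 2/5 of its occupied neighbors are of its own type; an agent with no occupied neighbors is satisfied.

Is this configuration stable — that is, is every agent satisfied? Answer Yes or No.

Yes

(1,3)% 3/3 ok
(2,1)@ 2/3 ok
(2,2)% 2/5 ok
(2,3)% 3/4 ok
(2,4)% 4/4 ok
(2,5)% 2/2 ok
(3,1)@ 3/4 ok
(3,2)@ 4/6 ok
(3,5)% 3/3 ok
(4,1)@ 4/4 ok
(4,3)@ 2/2 ok
(4,5)% 2/2 ok
(5,1)@ 2/2 ok
(5,2)@ 3/3 ok
(5,5)% 1/1 ok
All meet the threshold, so the configuration is stable.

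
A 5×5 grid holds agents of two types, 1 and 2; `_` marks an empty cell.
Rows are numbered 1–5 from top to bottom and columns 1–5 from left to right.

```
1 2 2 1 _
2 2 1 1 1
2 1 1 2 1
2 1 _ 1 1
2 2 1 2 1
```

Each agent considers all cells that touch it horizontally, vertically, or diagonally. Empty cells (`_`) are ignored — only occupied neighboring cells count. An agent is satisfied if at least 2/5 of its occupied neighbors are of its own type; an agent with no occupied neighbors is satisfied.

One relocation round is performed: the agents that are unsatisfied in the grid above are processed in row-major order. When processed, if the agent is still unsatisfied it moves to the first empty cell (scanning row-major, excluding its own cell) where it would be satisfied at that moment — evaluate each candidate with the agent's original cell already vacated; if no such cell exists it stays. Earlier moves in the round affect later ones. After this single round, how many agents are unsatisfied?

Initially unsatisfied (in order): (1,1), (3,4), (5,4).
  (1,1) → (1,5).
  (3,4) → (1,1).
  (5,4): no empty cell satisfies it; stays.
Resulting grid:
2 2 2 1 1
2 2 1 1 1
2 1 1 _ 1
2 1 _ 1 1
2 2 1 2 1
Unsatisfied now: (5,4).

1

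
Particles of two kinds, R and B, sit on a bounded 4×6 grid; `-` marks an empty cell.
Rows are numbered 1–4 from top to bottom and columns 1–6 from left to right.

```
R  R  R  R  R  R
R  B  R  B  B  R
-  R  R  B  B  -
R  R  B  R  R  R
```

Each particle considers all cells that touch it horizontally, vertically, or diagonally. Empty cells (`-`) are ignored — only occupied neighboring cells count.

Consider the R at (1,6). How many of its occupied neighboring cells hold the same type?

Occupied neighbors of (1,6): (1,5)=R, (2,5)=B, (2,6)=R.
Same type (R): 2 of 3.

2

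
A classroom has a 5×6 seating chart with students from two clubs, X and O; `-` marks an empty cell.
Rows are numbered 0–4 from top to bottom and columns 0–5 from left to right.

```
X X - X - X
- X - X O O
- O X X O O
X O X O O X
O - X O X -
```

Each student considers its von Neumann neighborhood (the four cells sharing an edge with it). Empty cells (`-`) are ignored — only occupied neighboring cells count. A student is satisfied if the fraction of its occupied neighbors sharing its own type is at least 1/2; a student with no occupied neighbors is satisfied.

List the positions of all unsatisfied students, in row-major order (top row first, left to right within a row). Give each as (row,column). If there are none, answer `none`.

(0,5), (2,1), (3,0), (3,1), (3,5), (4,0), (4,3), (4,4)

Row 0: (0,0)X 1/1 ok · (0,1)X 2/2 ok · (0,3)X 1/1 ok · (0,5)X 0/1 unhappy
Row 1: (1,1)X 1/2 ok · (1,3)X 2/3 ok · (1,4)O 2/3 ok · (1,5)O 2/3 ok
Row 2: (2,1)O 1/3 unhappy · (2,2)X 2/3 ok · (2,3)X 2/4 ok · (2,4)O 3/4 ok · (2,5)O 2/3 ok
Row 3: (3,0)X 0/2 unhappy · (3,1)O 1/3 unhappy · (3,2)X 2/4 ok · (3,3)O 2/4 ok · (3,4)O 2/4 ok · (3,5)X 0/2 unhappy
Row 4: (4,0)O 0/1 unhappy · (4,2)X 1/2 ok · (4,3)O 1/3 unhappy · (4,4)X 0/2 unhappy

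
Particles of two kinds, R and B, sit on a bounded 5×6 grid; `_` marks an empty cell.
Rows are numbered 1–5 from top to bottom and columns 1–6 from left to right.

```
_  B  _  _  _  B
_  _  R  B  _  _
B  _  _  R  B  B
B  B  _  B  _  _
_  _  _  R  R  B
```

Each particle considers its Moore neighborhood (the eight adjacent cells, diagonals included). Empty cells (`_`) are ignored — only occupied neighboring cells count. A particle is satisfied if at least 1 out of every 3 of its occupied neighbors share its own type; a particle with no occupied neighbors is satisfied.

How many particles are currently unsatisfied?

(1,2)B 0/1 unhappy
(1,6)B 0/0 ok
(2,3)R 1/3 ok
(2,4)B 1/3 ok
(3,1)B 2/2 ok
(3,4)R 1/4 unhappy
(3,5)B 3/4 ok
(3,6)B 1/1 ok
(4,1)B 2/2 ok
(4,2)B 2/2 ok
(4,4)B 1/4 unhappy
(5,4)R 1/2 ok
(5,5)R 1/3 ok
(5,6)B 0/1 unhappy
Unsatisfied: (1,2), (3,4), (4,4), (5,6) — 4 in total.

4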